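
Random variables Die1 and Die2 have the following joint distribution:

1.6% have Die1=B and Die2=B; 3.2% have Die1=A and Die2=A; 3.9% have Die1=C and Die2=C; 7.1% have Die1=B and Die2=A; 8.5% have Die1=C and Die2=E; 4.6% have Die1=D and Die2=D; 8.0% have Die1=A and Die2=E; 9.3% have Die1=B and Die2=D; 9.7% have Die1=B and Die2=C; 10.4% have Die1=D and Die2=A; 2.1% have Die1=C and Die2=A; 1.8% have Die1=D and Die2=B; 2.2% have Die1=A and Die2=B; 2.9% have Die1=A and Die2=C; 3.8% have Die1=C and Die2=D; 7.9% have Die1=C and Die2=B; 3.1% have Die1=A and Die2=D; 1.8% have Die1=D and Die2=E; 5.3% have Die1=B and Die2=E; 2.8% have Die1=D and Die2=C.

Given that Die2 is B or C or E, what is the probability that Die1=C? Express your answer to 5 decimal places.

P(Die2=B) = 0.022 + 0.016 + 0.079 + 0.018 = 0.135.
P(Die2=C) = 0.029 + 0.097 + 0.039 + 0.028 = 0.193.
P(Die2=E) = 0.080 + 0.053 + 0.085 + 0.018 = 0.236.
P(Die2 ∈ {B, C, E}) = 0.135 + 0.193 + 0.236 = 0.564; P(Die1=C, Die2 ∈ {B, C, E}) = 0.079 + 0.039 + 0.085 = 0.203.
P(Die1=C | Die2 ∈ {B, C, E}) = 0.203/0.564 = 0.35993.

0.35993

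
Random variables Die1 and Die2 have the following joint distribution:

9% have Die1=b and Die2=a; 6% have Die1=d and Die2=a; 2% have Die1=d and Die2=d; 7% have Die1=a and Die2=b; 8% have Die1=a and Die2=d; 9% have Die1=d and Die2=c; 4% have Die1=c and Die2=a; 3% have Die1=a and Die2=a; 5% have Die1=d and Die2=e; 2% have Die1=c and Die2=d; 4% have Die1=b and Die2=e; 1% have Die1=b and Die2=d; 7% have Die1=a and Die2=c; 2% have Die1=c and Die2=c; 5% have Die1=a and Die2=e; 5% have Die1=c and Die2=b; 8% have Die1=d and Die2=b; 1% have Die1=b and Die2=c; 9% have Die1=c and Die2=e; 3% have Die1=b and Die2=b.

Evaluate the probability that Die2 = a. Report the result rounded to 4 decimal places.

P(Die2=a) = 0.03 + 0.09 + 0.04 + 0.06 = 0.22.

0.2200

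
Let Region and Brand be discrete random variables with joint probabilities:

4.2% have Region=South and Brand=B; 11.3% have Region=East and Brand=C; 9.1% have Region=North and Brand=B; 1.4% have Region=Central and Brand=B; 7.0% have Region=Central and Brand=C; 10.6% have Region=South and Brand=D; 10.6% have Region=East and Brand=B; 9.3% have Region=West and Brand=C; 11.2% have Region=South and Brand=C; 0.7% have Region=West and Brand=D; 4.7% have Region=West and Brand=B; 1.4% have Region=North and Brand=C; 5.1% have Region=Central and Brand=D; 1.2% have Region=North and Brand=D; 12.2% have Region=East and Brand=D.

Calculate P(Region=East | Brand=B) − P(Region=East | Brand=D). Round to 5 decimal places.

P(Brand=B) = 0.091 + 0.042 + 0.106 + 0.047 + 0.014 = 0.300; P(Region=East | Brand=B) = 0.106/0.300 = 0.353333.
P(Brand=D) = 0.012 + 0.106 + 0.122 + 0.007 + 0.051 = 0.298; P(Region=East | Brand=D) = 0.122/0.298 = 0.409396.
Difference = -0.05606.

-0.05606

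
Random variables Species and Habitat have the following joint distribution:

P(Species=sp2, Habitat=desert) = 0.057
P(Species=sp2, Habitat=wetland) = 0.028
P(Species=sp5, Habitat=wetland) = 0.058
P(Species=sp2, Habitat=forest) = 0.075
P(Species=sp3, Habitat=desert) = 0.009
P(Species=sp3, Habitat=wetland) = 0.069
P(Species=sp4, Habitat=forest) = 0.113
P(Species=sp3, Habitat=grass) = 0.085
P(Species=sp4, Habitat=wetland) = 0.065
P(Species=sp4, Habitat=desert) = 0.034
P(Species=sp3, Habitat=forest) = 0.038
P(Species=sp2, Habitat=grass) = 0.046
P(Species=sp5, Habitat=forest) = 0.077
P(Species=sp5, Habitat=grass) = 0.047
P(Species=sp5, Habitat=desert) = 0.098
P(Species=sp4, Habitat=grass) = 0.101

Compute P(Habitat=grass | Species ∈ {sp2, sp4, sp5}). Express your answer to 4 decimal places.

P(Species=sp2) = 0.075 + 0.046 + 0.028 + 0.057 = 0.206.
P(Species=sp4) = 0.113 + 0.101 + 0.065 + 0.034 = 0.313.
P(Species=sp5) = 0.077 + 0.047 + 0.058 + 0.098 = 0.280.
P(Species ∈ {sp2, sp4, sp5}) = 0.206 + 0.313 + 0.280 = 0.799; P(Habitat=grass, Species ∈ {sp2, sp4, sp5}) = 0.046 + 0.101 + 0.047 = 0.194.
P(Habitat=grass | Species ∈ {sp2, sp4, sp5}) = 0.194/0.799 = 0.2428.

0.2428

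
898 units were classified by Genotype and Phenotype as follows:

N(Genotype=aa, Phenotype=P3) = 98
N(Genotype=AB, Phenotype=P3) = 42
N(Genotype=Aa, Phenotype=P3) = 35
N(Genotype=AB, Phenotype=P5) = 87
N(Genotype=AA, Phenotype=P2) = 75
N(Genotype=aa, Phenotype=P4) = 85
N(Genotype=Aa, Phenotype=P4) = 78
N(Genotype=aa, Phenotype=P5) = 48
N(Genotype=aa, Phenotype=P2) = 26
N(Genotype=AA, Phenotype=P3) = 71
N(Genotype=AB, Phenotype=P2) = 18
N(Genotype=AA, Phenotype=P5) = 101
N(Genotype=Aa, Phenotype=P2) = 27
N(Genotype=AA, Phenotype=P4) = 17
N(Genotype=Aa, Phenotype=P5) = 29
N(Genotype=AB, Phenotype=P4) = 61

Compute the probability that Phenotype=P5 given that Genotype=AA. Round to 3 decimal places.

0.383

Total with Genotype=AA: 75 + 71 + 17 + 101 = 264.
P(Phenotype=P5 | Genotype=AA) = 101/264 = 0.383.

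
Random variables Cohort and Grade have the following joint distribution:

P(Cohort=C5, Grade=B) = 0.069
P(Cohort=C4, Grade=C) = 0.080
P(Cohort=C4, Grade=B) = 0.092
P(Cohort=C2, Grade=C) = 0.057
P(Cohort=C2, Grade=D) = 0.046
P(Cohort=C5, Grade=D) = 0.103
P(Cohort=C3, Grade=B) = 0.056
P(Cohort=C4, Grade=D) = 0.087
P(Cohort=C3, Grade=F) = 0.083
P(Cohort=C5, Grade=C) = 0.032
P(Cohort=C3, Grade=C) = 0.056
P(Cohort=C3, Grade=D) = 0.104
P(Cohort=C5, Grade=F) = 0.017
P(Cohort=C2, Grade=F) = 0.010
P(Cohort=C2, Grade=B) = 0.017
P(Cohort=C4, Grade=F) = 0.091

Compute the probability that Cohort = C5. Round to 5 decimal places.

P(Cohort=C5) = 0.069 + 0.032 + 0.103 + 0.017 = 0.221.

0.22100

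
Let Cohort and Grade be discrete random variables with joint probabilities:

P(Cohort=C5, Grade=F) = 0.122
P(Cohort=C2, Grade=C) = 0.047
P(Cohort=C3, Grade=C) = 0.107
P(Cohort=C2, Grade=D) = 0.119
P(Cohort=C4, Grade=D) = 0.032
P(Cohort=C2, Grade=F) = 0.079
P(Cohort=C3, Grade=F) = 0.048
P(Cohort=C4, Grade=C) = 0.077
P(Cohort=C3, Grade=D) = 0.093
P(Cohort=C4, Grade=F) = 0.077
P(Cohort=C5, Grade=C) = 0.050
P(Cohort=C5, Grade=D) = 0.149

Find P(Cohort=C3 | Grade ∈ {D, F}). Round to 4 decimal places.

0.1961

P(Grade=D) = 0.119 + 0.093 + 0.032 + 0.149 = 0.393.
P(Grade=F) = 0.079 + 0.048 + 0.077 + 0.122 = 0.326.
P(Grade ∈ {D, F}) = 0.393 + 0.326 = 0.719; P(Cohort=C3, Grade ∈ {D, F}) = 0.093 + 0.048 = 0.141.
P(Cohort=C3 | Grade ∈ {D, F}) = 0.141/0.719 = 0.1961.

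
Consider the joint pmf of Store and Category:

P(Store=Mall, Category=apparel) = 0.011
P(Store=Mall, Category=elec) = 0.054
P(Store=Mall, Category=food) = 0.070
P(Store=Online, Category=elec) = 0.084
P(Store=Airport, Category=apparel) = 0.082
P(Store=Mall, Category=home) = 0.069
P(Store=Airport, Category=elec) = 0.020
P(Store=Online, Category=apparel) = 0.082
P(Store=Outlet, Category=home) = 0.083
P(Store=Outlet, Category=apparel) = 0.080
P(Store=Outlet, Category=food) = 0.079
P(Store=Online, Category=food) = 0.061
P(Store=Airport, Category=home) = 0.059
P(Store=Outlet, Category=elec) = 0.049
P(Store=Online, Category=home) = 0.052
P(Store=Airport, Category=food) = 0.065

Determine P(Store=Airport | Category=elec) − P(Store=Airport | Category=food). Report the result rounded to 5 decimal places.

-0.13975

P(Category=elec) = 0.054 + 0.020 + 0.049 + 0.084 = 0.207; P(Store=Airport | Category=elec) = 0.020/0.207 = 0.096618.
P(Category=food) = 0.070 + 0.065 + 0.079 + 0.061 = 0.275; P(Store=Airport | Category=food) = 0.065/0.275 = 0.236364.
Difference = -0.13975.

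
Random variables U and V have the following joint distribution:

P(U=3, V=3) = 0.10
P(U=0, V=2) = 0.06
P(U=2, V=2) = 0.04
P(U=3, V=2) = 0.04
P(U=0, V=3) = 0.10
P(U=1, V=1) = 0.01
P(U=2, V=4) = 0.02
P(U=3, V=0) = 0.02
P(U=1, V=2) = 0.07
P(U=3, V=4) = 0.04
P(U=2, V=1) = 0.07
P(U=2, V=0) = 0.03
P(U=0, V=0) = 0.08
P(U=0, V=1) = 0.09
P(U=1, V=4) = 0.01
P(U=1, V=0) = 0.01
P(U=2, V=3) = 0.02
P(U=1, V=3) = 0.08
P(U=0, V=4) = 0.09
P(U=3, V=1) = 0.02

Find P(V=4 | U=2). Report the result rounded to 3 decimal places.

0.111

P(U=2) = 0.03 + 0.07 + 0.04 + 0.02 + 0.02 = 0.18.
P(V=4 | U=2) = 0.02/0.18 = 0.111.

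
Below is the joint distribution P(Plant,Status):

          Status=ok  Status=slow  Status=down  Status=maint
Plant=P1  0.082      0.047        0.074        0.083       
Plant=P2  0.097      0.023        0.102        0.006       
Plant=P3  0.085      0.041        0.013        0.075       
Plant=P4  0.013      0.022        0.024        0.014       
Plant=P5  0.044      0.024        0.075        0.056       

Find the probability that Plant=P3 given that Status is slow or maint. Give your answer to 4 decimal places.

0.2967

P(Status=slow) = 0.047 + 0.023 + 0.041 + 0.022 + 0.024 = 0.157.
P(Status=maint) = 0.083 + 0.006 + 0.075 + 0.014 + 0.056 = 0.234.
P(Status ∈ {slow, maint}) = 0.157 + 0.234 = 0.391; P(Plant=P3, Status ∈ {slow, maint}) = 0.041 + 0.075 = 0.116.
P(Plant=P3 | Status ∈ {slow, maint}) = 0.116/0.391 = 0.2967.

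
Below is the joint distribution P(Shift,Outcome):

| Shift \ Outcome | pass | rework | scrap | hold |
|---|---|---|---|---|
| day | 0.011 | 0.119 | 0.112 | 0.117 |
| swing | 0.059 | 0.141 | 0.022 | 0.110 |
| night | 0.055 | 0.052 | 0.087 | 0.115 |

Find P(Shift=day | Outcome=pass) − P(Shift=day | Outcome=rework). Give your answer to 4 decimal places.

P(Outcome=pass) = 0.011 + 0.059 + 0.055 = 0.125; P(Shift=day | Outcome=pass) = 0.011/0.125 = 0.08800.
P(Outcome=rework) = 0.119 + 0.141 + 0.052 = 0.312; P(Shift=day | Outcome=rework) = 0.119/0.312 = 0.38141.
Difference = -0.2934.

-0.2934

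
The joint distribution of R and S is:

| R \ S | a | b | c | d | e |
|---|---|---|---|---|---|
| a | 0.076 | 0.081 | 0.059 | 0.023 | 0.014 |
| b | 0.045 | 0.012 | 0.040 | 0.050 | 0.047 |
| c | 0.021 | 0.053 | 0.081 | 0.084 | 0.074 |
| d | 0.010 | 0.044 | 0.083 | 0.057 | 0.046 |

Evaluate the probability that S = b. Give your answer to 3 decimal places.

P(S=b) = 0.081 + 0.012 + 0.053 + 0.044 = 0.190.

0.190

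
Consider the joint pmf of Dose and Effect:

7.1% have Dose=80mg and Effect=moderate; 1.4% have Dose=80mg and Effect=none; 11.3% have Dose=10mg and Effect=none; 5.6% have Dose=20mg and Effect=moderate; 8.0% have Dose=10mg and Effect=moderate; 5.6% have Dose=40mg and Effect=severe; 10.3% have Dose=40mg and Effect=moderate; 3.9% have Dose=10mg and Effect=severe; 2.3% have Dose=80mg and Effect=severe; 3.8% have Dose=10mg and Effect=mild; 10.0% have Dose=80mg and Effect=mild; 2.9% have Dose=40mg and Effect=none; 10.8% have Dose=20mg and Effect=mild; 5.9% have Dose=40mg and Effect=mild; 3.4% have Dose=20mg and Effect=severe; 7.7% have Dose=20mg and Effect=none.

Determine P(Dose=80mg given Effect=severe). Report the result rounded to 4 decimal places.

P(Effect=severe) = 0.039 + 0.034 + 0.056 + 0.023 = 0.152.
P(Dose=80mg | Effect=severe) = 0.023/0.152 = 0.1513.

0.1513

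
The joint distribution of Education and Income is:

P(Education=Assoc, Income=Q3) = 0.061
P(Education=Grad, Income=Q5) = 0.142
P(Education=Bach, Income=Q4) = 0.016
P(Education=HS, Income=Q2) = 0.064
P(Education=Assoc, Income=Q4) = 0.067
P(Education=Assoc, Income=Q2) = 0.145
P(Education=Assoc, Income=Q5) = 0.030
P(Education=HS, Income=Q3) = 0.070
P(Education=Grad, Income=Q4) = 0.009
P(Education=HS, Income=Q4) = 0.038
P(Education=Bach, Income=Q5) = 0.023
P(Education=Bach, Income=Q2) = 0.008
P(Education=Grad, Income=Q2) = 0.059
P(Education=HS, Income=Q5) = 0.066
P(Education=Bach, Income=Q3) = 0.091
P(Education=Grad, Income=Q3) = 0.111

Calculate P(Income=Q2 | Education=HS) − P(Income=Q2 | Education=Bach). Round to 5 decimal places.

0.21094

P(Education=HS) = 0.064 + 0.070 + 0.038 + 0.066 = 0.238; P(Income=Q2 | Education=HS) = 0.064/0.238 = 0.268908.
P(Education=Bach) = 0.008 + 0.091 + 0.016 + 0.023 = 0.138; P(Income=Q2 | Education=Bach) = 0.008/0.138 = 0.057971.
Difference = 0.21094.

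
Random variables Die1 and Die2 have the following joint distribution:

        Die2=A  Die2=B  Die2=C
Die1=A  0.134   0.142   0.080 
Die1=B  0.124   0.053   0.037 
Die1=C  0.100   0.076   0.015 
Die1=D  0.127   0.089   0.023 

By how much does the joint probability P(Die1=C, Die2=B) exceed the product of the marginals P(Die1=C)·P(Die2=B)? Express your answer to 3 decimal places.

0.007

P(Die1=C) = 0.100 + 0.076 + 0.015 = 0.191.
P(Die2=B) = 0.142 + 0.053 + 0.076 + 0.089 = 0.360.
P(Die1=C, Die2=B) − P(Die1=C)P(Die2=B) = 0.076 − 0.191×0.360 = 0.007.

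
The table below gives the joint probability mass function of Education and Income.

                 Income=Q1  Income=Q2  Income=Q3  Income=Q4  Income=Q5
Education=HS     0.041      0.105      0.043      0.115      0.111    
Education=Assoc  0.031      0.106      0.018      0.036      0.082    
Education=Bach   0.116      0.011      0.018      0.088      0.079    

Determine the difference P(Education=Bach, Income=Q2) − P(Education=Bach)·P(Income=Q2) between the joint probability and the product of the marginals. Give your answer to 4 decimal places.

P(Education=Bach) = 0.116 + 0.011 + 0.018 + 0.088 + 0.079 = 0.312.
P(Income=Q2) = 0.105 + 0.106 + 0.011 = 0.222.
P(Education=Bach, Income=Q2) − P(Education=Bach)P(Income=Q2) = 0.011 − 0.312×0.222 = -0.0583.

-0.0583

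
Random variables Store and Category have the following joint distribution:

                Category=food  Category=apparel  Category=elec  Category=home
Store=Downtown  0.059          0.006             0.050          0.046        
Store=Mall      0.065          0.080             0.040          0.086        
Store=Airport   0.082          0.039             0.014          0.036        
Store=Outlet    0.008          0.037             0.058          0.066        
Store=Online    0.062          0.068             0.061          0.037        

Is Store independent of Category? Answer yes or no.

no

P(Store=Outlet) = 0.169 and P(Category=food) = 0.276, so their product is 0.04664, but P(Store=Outlet, Category=food) = 0.008. Since these differ, Store and Category are not independent.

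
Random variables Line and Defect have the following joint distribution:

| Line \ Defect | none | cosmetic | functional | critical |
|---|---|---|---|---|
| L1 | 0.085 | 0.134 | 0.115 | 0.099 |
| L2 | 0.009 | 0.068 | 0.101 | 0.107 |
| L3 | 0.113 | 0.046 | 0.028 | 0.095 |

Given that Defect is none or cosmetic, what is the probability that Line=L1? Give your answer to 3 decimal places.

0.481

P(Defect=none) = 0.085 + 0.009 + 0.113 = 0.207.
P(Defect=cosmetic) = 0.134 + 0.068 + 0.046 = 0.248.
P(Defect ∈ {none, cosmetic}) = 0.207 + 0.248 = 0.455; P(Line=L1, Defect ∈ {none, cosmetic}) = 0.085 + 0.134 = 0.219.
P(Line=L1 | Defect ∈ {none, cosmetic}) = 0.219/0.455 = 0.481.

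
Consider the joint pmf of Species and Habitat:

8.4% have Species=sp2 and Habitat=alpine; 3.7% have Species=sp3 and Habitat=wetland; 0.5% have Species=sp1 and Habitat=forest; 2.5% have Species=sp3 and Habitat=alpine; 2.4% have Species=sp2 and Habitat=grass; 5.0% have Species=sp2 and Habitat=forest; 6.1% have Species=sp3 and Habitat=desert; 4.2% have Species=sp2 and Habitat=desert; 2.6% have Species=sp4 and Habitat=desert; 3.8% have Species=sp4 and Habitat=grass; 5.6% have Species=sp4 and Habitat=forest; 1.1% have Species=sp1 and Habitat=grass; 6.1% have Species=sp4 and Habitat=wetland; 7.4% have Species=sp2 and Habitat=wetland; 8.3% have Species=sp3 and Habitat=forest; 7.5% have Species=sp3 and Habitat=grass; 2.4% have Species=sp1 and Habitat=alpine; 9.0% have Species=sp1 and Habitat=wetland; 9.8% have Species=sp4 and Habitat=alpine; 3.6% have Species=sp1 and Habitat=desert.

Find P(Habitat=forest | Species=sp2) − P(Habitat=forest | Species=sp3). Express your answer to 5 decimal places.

P(Species=sp2) = 0.050 + 0.024 + 0.074 + 0.042 + 0.084 = 0.274; P(Habitat=forest | Species=sp2) = 0.050/0.274 = 0.182482.
P(Species=sp3) = 0.083 + 0.075 + 0.037 + 0.061 + 0.025 = 0.281; P(Habitat=forest | Species=sp3) = 0.083/0.281 = 0.295374.
Difference = -0.11289.

-0.11289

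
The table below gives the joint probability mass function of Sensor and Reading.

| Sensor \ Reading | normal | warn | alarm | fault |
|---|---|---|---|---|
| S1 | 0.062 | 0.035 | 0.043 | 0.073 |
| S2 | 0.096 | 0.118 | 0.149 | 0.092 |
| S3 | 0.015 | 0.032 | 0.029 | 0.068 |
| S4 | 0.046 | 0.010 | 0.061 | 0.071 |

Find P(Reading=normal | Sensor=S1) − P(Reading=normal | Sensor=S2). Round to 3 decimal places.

0.080

P(Sensor=S1) = 0.062 + 0.035 + 0.043 + 0.073 = 0.213; P(Reading=normal | Sensor=S1) = 0.062/0.213 = 0.2911.
P(Sensor=S2) = 0.096 + 0.118 + 0.149 + 0.092 = 0.455; P(Reading=normal | Sensor=S2) = 0.096/0.455 = 0.2110.
Difference = 0.080.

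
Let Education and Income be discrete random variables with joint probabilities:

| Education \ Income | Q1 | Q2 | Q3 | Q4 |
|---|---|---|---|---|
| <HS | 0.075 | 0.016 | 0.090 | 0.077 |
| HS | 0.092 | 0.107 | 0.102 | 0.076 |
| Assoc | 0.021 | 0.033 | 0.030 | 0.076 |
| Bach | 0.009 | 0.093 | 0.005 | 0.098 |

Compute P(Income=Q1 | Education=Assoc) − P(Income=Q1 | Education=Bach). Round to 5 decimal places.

P(Education=Assoc) = 0.021 + 0.033 + 0.030 + 0.076 = 0.160; P(Income=Q1 | Education=Assoc) = 0.021/0.160 = 0.131250.
P(Education=Bach) = 0.009 + 0.093 + 0.005 + 0.098 = 0.205; P(Income=Q1 | Education=Bach) = 0.009/0.205 = 0.043902.
Difference = 0.08735.

0.08735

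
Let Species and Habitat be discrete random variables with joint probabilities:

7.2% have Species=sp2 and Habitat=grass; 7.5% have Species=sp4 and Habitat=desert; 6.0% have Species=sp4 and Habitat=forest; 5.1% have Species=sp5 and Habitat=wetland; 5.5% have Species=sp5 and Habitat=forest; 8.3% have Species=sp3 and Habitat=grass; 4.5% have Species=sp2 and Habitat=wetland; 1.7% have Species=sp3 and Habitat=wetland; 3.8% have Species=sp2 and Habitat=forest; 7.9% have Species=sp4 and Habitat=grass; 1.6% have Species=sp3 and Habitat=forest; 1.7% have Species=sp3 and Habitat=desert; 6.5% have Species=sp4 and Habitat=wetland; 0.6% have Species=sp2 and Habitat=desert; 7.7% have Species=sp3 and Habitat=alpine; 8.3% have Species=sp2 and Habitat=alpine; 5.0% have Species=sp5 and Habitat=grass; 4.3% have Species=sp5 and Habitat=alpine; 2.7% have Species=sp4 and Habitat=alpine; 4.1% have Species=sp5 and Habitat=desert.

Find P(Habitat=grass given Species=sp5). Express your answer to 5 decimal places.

0.20833

P(Species=sp5) = 0.055 + 0.050 + 0.051 + 0.041 + 0.043 = 0.240.
P(Habitat=grass | Species=sp5) = 0.050/0.240 = 0.20833.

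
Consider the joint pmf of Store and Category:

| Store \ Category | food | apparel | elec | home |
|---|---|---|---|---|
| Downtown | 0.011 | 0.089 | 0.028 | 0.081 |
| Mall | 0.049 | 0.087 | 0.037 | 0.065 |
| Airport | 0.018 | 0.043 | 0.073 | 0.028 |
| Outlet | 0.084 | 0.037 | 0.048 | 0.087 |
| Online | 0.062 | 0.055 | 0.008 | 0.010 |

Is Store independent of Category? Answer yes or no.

no

P(Store=Outlet) = 0.256 and P(Category=apparel) = 0.311, so their product is 0.07962, but P(Store=Outlet, Category=apparel) = 0.037. Since these differ, Store and Category are not independent.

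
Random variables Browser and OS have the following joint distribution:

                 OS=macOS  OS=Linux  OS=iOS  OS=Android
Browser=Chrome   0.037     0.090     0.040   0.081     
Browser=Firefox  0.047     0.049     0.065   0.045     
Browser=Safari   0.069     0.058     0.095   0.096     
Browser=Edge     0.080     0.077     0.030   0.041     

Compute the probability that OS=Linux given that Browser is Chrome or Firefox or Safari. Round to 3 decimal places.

0.255

P(Browser=Chrome) = 0.037 + 0.090 + 0.040 + 0.081 = 0.248.
P(Browser=Firefox) = 0.047 + 0.049 + 0.065 + 0.045 = 0.206.
P(Browser=Safari) = 0.069 + 0.058 + 0.095 + 0.096 = 0.318.
P(Browser ∈ {Chrome, Firefox, Safari}) = 0.248 + 0.206 + 0.318 = 0.772; P(OS=Linux, Browser ∈ {Chrome, Firefox, Safari}) = 0.090 + 0.049 + 0.058 = 0.197.
P(OS=Linux | Browser ∈ {Chrome, Firefox, Safari}) = 0.197/0.772 = 0.255.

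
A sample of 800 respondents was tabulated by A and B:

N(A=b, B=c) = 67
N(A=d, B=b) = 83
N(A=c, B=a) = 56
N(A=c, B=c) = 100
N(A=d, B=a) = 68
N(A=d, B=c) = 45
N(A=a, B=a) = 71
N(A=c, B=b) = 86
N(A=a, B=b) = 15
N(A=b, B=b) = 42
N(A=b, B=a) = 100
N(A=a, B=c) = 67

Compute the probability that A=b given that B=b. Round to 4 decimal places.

0.1858

Total with B=b: 15 + 42 + 86 + 83 = 226.
P(A=b | B=b) = 42/226 = 0.1858.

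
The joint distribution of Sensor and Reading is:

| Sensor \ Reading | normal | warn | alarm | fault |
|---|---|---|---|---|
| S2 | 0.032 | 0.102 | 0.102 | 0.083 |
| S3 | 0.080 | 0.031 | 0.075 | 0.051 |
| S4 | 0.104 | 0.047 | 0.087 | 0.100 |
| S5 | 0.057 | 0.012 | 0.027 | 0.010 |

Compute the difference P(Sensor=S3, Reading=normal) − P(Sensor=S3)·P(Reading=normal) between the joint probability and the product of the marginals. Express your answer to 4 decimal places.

P(Sensor=S3) = 0.080 + 0.031 + 0.075 + 0.051 = 0.237.
P(Reading=normal) = 0.032 + 0.080 + 0.104 + 0.057 = 0.273.
P(Sensor=S3, Reading=normal) − P(Sensor=S3)P(Reading=normal) = 0.080 − 0.237×0.273 = 0.0153.

0.0153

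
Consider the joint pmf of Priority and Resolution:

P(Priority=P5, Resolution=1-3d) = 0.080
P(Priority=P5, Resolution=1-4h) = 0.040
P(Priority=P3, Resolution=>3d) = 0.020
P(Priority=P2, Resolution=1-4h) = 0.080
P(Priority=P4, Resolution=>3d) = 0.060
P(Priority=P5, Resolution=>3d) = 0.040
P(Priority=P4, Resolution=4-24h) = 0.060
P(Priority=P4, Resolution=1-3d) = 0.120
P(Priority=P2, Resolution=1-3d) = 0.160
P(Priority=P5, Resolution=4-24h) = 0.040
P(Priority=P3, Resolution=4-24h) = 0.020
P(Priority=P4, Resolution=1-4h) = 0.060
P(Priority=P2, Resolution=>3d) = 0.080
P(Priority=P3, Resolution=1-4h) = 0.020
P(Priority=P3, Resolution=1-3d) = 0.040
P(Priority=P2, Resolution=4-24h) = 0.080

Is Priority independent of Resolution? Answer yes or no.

Every cell satisfies P(Priority,Resolution) = P(Priority)·P(Resolution). For instance P(Priority=P2) = 0.400, P(Resolution=>3d) = 0.200, and 0.400×0.200 = 0.080 matches the joint entry. So Priority and Resolution are independent.

yes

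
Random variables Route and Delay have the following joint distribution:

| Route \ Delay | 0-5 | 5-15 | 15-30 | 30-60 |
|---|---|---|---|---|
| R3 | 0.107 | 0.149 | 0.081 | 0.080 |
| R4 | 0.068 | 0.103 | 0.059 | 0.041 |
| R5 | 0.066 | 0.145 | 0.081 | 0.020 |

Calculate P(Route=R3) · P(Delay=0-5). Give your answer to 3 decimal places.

P(Route=R3) = 0.107 + 0.149 + 0.081 + 0.080 = 0.417.
P(Delay=0-5) = 0.107 + 0.068 + 0.066 = 0.241.
Product: 0.417 × 0.241 = 0.100.

0.100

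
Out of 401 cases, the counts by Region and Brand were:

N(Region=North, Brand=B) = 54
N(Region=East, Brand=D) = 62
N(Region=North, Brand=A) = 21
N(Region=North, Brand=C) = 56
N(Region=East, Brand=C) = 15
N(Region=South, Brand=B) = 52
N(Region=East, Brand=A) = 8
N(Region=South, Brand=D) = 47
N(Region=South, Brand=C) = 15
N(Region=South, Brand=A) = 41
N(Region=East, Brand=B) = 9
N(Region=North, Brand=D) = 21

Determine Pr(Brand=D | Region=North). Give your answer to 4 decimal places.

0.1382

Total with Region=North: 21 + 54 + 56 + 21 = 152.
P(Brand=D | Region=North) = 21/152 = 0.1382.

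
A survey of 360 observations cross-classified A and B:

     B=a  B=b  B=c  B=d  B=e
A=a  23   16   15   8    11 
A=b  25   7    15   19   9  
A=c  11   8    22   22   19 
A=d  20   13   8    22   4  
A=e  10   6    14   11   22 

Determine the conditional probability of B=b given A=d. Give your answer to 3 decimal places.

Total with A=d: 20 + 13 + 8 + 22 + 4 = 67.
P(B=b | A=d) = 13/67 = 0.194.

0.194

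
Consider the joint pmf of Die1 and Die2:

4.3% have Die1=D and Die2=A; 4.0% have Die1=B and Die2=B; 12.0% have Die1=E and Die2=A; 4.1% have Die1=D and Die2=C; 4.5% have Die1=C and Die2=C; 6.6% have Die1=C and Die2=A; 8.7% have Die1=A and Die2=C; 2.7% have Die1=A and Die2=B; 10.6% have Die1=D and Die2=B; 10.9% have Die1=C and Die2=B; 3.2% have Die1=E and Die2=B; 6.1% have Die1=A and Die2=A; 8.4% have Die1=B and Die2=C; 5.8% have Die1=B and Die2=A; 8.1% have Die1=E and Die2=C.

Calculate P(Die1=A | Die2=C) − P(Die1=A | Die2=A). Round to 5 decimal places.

P(Die2=C) = 0.087 + 0.084 + 0.045 + 0.041 + 0.081 = 0.338; P(Die1=A | Die2=C) = 0.087/0.338 = 0.257396.
P(Die2=A) = 0.061 + 0.058 + 0.066 + 0.043 + 0.120 = 0.348; P(Die1=A | Die2=A) = 0.061/0.348 = 0.175287.
Difference = 0.08211.

0.08211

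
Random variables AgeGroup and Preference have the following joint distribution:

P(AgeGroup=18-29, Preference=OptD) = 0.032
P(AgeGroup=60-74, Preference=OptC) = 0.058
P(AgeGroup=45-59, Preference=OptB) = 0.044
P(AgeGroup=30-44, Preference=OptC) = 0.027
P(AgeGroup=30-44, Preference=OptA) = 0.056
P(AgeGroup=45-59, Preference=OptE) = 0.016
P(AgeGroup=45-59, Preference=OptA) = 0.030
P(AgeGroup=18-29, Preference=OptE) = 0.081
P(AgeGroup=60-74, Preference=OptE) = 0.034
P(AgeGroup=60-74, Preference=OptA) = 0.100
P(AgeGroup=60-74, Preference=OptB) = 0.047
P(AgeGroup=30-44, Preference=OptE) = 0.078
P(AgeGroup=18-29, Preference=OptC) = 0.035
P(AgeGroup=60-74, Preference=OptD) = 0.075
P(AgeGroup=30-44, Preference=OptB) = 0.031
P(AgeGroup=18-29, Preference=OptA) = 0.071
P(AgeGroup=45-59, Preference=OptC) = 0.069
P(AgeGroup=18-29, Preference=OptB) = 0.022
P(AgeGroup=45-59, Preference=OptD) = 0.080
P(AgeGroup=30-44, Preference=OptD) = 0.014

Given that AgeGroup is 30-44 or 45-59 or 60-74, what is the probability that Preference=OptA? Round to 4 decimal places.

P(AgeGroup=30-44) = 0.056 + 0.031 + 0.027 + 0.014 + 0.078 = 0.206.
P(AgeGroup=45-59) = 0.030 + 0.044 + 0.069 + 0.080 + 0.016 = 0.239.
P(AgeGroup=60-74) = 0.100 + 0.047 + 0.058 + 0.075 + 0.034 = 0.314.
P(AgeGroup ∈ {30-44, 45-59, 60-74}) = 0.206 + 0.239 + 0.314 = 0.759; P(Preference=OptA, AgeGroup ∈ {30-44, 45-59, 60-74}) = 0.056 + 0.030 + 0.100 = 0.186.
P(Preference=OptA | AgeGroup ∈ {30-44, 45-59, 60-74}) = 0.186/0.759 = 0.2451.

0.2451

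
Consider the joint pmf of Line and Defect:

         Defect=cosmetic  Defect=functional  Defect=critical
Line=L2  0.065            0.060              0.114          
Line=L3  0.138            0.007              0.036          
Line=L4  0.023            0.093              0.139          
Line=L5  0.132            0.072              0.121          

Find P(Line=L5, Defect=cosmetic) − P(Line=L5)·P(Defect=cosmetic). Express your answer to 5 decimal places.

P(Line=L5) = 0.132 + 0.072 + 0.121 = 0.325.
P(Defect=cosmetic) = 0.065 + 0.138 + 0.023 + 0.132 = 0.358.
P(Line=L5, Defect=cosmetic) − P(Line=L5)P(Defect=cosmetic) = 0.132 − 0.325×0.358 = 0.01565.

0.01565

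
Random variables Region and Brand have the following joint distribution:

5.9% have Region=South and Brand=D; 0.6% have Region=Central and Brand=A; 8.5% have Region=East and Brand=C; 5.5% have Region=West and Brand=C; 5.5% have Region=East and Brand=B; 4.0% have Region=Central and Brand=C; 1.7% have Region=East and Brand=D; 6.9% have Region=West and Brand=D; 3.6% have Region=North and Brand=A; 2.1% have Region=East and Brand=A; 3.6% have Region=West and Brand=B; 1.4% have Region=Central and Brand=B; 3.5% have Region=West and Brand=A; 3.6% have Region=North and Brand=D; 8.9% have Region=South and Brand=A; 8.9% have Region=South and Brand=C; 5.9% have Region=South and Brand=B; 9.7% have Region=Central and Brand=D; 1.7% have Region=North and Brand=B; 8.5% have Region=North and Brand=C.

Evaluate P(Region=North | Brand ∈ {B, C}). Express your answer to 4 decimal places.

0.1907

P(Brand=B) = 0.017 + 0.059 + 0.055 + 0.036 + 0.014 = 0.181.
P(Brand=C) = 0.085 + 0.089 + 0.085 + 0.055 + 0.040 = 0.354.
P(Brand ∈ {B, C}) = 0.181 + 0.354 = 0.535; P(Region=North, Brand ∈ {B, C}) = 0.017 + 0.085 = 0.102.
P(Region=North | Brand ∈ {B, C}) = 0.102/0.535 = 0.1907.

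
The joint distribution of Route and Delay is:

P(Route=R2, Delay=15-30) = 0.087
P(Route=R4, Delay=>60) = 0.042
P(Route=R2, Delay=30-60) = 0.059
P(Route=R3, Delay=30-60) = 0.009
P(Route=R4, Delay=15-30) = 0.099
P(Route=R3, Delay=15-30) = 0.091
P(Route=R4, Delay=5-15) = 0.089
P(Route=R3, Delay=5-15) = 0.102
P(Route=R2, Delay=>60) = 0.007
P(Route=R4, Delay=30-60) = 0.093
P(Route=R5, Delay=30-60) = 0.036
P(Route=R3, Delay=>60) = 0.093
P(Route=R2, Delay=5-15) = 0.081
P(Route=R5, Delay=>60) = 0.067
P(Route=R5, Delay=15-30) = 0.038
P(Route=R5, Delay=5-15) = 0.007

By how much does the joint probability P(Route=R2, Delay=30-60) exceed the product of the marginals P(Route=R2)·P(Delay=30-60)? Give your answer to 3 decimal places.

P(Route=R2) = 0.081 + 0.087 + 0.059 + 0.007 = 0.234.
P(Delay=30-60) = 0.059 + 0.009 + 0.093 + 0.036 = 0.197.
P(Route=R2, Delay=30-60) − P(Route=R2)P(Delay=30-60) = 0.059 − 0.234×0.197 = 0.013.

0.013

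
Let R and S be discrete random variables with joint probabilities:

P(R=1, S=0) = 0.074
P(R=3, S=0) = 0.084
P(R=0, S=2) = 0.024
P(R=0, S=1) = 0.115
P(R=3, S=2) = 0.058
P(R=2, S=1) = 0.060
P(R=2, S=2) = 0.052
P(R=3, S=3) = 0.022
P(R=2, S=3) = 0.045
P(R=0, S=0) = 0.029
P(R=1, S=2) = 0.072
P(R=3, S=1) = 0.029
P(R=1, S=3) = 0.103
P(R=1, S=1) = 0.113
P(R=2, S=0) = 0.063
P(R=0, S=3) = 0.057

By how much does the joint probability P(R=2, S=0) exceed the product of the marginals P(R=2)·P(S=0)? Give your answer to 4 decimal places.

P(R=2) = 0.063 + 0.060 + 0.052 + 0.045 = 0.220.
P(S=0) = 0.029 + 0.074 + 0.063 + 0.084 = 0.250.
P(R=2, S=0) − P(R=2)P(S=0) = 0.063 − 0.220×0.250 = 0.0080.

0.0080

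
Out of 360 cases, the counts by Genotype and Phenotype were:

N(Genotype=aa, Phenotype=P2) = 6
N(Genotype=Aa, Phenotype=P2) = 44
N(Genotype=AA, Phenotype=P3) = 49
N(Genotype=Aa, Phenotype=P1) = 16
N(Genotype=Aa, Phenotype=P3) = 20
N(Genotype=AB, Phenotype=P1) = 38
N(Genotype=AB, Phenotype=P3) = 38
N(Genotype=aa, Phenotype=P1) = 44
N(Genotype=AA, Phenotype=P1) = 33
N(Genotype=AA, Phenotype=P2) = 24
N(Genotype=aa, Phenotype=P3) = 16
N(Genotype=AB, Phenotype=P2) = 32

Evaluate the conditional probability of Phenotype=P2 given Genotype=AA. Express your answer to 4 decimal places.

Total with Genotype=AA: 33 + 24 + 49 = 106.
P(Phenotype=P2 | Genotype=AA) = 24/106 = 0.2264.

0.2264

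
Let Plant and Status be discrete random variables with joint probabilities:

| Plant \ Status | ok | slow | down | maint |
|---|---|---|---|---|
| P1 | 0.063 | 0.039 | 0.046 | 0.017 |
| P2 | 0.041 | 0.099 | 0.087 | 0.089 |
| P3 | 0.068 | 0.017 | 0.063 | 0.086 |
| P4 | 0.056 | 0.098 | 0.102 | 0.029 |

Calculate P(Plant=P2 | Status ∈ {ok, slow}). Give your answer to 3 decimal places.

0.291

P(Status=ok) = 0.063 + 0.041 + 0.068 + 0.056 = 0.228.
P(Status=slow) = 0.039 + 0.099 + 0.017 + 0.098 = 0.253.
P(Status ∈ {ok, slow}) = 0.228 + 0.253 = 0.481; P(Plant=P2, Status ∈ {ok, slow}) = 0.041 + 0.099 = 0.140.
P(Plant=P2 | Status ∈ {ok, slow}) = 0.140/0.481 = 0.291.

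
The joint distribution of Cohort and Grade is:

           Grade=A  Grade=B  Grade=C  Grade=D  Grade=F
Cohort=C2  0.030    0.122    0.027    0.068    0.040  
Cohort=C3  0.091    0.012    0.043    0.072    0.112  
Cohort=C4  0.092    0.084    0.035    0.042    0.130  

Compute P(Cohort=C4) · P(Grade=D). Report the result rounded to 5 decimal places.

P(Cohort=C4) = 0.092 + 0.084 + 0.035 + 0.042 + 0.130 = 0.383.
P(Grade=D) = 0.068 + 0.072 + 0.042 = 0.182.
Product: 0.383 × 0.182 = 0.06971.

0.06971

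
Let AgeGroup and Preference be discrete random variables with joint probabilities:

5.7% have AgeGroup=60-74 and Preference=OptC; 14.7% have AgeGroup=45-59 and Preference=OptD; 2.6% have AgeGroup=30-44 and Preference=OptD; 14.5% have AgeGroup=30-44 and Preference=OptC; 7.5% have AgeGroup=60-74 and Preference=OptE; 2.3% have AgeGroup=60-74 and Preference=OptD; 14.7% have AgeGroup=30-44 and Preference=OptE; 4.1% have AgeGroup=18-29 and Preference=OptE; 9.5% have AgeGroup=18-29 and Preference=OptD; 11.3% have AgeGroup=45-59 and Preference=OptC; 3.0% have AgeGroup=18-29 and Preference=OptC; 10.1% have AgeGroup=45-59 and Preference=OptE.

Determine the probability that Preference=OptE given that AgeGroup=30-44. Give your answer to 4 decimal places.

0.4623

P(AgeGroup=30-44) = 0.145 + 0.026 + 0.147 = 0.318.
P(Preference=OptE | AgeGroup=30-44) = 0.147/0.318 = 0.4623.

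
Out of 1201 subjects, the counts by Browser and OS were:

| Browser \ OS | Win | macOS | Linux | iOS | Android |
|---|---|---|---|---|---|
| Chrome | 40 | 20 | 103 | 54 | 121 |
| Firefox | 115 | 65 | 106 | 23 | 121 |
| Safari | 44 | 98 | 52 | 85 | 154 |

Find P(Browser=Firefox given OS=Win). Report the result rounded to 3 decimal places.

Total with OS=Win: 40 + 115 + 44 = 199.
P(Browser=Firefox | OS=Win) = 115/199 = 0.578.

0.578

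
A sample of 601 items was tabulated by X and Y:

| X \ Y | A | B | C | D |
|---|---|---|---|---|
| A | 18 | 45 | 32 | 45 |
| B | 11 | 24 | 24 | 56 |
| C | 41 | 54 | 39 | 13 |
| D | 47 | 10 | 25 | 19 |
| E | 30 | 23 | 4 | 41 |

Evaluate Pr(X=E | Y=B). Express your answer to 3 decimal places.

Total with Y=B: 45 + 24 + 54 + 10 + 23 = 156.
P(X=E | Y=B) = 23/156 = 0.147.

0.147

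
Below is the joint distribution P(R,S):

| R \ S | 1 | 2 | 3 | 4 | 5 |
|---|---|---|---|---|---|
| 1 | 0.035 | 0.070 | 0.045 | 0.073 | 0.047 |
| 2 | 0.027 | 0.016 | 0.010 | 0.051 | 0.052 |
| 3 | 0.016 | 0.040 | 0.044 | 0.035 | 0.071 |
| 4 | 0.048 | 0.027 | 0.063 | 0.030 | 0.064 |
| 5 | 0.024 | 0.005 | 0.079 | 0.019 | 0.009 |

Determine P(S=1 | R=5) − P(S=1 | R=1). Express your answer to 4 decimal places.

0.0468

P(R=5) = 0.024 + 0.005 + 0.079 + 0.019 + 0.009 = 0.136; P(S=1 | R=5) = 0.024/0.136 = 0.17647.
P(R=1) = 0.035 + 0.070 + 0.045 + 0.073 + 0.047 = 0.270; P(S=1 | R=1) = 0.035/0.270 = 0.12963.
Difference = 0.0468.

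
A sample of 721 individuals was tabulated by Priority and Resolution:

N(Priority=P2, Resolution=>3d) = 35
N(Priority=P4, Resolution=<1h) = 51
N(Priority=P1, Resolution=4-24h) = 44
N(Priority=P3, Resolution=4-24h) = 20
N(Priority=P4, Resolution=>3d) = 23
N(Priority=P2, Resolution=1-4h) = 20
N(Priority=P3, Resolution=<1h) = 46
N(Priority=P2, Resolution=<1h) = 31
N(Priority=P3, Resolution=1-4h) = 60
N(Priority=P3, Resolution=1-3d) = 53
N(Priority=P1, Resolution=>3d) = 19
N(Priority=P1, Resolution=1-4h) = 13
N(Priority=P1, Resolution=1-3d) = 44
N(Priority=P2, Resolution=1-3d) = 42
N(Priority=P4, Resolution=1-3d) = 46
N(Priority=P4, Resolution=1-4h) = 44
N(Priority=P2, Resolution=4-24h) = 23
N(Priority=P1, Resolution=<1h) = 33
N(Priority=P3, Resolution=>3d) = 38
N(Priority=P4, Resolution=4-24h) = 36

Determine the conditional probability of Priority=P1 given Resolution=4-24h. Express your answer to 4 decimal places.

0.3577

Total with Resolution=4-24h: 44 + 23 + 20 + 36 = 123.
P(Priority=P1 | Resolution=4-24h) = 44/123 = 0.3577.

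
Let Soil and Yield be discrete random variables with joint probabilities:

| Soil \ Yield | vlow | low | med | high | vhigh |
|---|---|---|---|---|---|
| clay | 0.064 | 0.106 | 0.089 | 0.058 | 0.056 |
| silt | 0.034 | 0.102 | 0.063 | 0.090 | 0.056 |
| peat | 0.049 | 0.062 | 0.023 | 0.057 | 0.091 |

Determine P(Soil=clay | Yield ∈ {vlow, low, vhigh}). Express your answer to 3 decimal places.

0.365

P(Yield=vlow) = 0.064 + 0.034 + 0.049 = 0.147.
P(Yield=low) = 0.106 + 0.102 + 0.062 = 0.270.
P(Yield=vhigh) = 0.056 + 0.056 + 0.091 = 0.203.
P(Yield ∈ {vlow, low, vhigh}) = 0.147 + 0.270 + 0.203 = 0.620; P(Soil=clay, Yield ∈ {vlow, low, vhigh}) = 0.064 + 0.106 + 0.056 = 0.226.
P(Soil=clay | Yield ∈ {vlow, low, vhigh}) = 0.226/0.620 = 0.365.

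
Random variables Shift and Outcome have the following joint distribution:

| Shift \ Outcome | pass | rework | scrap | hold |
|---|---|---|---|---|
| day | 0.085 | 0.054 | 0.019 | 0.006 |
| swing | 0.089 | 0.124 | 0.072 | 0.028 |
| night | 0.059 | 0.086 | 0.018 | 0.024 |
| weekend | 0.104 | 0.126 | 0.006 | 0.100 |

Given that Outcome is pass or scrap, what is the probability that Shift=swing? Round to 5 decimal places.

0.35619

P(Outcome=pass) = 0.085 + 0.089 + 0.059 + 0.104 = 0.337.
P(Outcome=scrap) = 0.019 + 0.072 + 0.018 + 0.006 = 0.115.
P(Outcome ∈ {pass, scrap}) = 0.337 + 0.115 = 0.452; P(Shift=swing, Outcome ∈ {pass, scrap}) = 0.089 + 0.072 = 0.161.
P(Shift=swing | Outcome ∈ {pass, scrap}) = 0.161/0.452 = 0.35619.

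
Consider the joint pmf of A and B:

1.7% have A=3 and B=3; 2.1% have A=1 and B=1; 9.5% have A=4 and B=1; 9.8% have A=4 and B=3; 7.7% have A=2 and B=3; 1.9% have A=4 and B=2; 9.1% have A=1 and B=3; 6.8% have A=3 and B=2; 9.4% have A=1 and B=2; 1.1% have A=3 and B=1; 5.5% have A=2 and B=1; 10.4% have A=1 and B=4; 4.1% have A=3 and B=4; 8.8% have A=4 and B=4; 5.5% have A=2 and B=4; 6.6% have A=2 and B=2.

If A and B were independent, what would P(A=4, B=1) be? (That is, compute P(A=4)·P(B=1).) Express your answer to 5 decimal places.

0.05460

P(A=4) = 0.095 + 0.019 + 0.098 + 0.088 = 0.300.
P(B=1) = 0.021 + 0.055 + 0.011 + 0.095 = 0.182.
Product: 0.300 × 0.182 = 0.05460.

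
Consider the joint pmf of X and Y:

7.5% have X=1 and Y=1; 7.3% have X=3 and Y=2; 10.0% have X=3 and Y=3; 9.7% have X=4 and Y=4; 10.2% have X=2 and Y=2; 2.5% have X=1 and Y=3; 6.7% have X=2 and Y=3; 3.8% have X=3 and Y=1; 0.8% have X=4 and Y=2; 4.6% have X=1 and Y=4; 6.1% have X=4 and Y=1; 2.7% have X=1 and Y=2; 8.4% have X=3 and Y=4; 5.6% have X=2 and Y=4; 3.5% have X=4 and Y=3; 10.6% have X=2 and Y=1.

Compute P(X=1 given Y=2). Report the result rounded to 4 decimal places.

P(Y=2) = 0.027 + 0.102 + 0.073 + 0.008 = 0.210.
P(X=1 | Y=2) = 0.027/0.210 = 0.1286.

0.1286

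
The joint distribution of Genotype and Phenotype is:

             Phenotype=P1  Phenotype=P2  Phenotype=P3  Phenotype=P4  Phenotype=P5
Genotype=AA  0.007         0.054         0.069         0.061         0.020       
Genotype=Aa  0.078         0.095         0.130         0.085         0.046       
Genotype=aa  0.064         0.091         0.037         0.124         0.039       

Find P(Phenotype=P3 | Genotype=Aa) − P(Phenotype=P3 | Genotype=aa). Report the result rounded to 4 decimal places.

P(Genotype=Aa) = 0.078 + 0.095 + 0.130 + 0.085 + 0.046 = 0.434; P(Phenotype=P3 | Genotype=Aa) = 0.130/0.434 = 0.29954.
P(Genotype=aa) = 0.064 + 0.091 + 0.037 + 0.124 + 0.039 = 0.355; P(Phenotype=P3 | Genotype=aa) = 0.037/0.355 = 0.10423.
Difference = 0.1953.

0.1953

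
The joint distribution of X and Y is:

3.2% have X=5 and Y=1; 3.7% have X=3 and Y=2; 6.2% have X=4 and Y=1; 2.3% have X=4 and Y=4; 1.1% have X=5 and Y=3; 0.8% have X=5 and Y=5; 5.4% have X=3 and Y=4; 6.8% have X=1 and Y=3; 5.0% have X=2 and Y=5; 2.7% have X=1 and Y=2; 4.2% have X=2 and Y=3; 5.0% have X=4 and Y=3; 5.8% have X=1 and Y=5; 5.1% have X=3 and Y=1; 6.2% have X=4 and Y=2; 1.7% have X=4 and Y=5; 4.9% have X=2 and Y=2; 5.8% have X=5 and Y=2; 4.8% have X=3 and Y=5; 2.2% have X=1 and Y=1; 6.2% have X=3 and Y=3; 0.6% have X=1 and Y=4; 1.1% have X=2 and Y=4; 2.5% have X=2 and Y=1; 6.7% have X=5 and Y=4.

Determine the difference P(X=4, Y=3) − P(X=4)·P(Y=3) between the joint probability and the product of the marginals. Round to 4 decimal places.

P(X=4) = 0.062 + 0.062 + 0.050 + 0.023 + 0.017 = 0.214.
P(Y=3) = 0.068 + 0.042 + 0.062 + 0.050 + 0.011 = 0.233.
P(X=4, Y=3) − P(X=4)P(Y=3) = 0.050 − 0.214×0.233 = 0.0001.

0.0001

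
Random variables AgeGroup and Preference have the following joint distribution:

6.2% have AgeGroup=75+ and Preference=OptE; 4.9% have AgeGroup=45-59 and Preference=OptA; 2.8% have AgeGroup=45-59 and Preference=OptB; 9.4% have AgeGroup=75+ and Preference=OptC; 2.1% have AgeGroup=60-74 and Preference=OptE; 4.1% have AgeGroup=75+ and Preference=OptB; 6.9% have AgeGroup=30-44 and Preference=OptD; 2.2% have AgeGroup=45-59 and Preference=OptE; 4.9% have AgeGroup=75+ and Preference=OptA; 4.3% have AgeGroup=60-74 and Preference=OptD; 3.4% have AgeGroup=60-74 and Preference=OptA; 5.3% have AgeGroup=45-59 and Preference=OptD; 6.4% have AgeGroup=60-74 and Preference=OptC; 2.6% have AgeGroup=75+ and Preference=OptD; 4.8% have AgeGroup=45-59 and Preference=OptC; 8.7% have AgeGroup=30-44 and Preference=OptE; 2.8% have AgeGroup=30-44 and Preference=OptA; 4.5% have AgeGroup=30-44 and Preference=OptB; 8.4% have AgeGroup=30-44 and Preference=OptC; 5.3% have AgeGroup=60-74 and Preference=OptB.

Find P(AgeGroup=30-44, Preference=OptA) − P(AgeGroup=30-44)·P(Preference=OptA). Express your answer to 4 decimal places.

P(AgeGroup=30-44) = 0.028 + 0.045 + 0.084 + 0.069 + 0.087 = 0.313.
P(Preference=OptA) = 0.028 + 0.049 + 0.034 + 0.049 = 0.160.
P(AgeGroup=30-44, Preference=OptA) − P(AgeGroup=30-44)P(Preference=OptA) = 0.028 − 0.313×0.160 = -0.0221.

-0.0221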